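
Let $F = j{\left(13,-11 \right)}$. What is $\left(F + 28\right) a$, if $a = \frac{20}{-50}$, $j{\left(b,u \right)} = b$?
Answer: $- \frac{82}{5} \approx -16.4$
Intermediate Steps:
$F = 13$
$a = - \frac{2}{5}$ ($a = 20 \left(- \frac{1}{50}\right) = - \frac{2}{5} \approx -0.4$)
$\left(F + 28\right) a = \left(13 + 28\right) \left(- \frac{2}{5}\right) = 41 \left(- \frac{2}{5}\right) = - \frac{82}{5}$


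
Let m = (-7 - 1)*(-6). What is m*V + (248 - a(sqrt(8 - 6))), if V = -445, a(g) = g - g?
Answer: -21112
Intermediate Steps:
a(g) = 0
m = 48 (m = -8*(-6) = 48)
m*V + (248 - a(sqrt(8 - 6))) = 48*(-445) + (248 - 1*0) = -21360 + (248 + 0) = -21360 + 248 = -21112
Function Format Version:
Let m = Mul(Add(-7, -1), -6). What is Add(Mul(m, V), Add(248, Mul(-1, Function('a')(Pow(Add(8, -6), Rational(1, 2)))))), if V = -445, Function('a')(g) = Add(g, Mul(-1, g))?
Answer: -21112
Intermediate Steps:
Function('a')(g) = 0
m = 48 (m = Mul(-8, -6) = 48)
Add(Mul(m, V), Add(248, Mul(-1, Function('a')(Pow(Add(8, -6), Rational(1, 2)))))) = Add(Mul(48, -445), Add(248, Mul(-1, 0))) = Add(-21360, Add(248, 0)) = Add(-21360, 248) = -21112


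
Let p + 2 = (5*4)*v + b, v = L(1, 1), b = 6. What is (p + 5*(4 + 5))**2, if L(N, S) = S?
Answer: 4761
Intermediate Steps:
v = 1
p = 24 (p = -2 + ((5*4)*1 + 6) = -2 + (20*1 + 6) = -2 + (20 + 6) = -2 + 26 = 24)
(p + 5*(4 + 5))**2 = (24 + 5*(4 + 5))**2 = (24 + 5*9)**2 = (24 + 45)**2 = 69**2 = 4761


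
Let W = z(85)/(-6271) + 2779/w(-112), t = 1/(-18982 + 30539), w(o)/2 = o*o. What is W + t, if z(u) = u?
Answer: 3610558249/37106660864 ≈ 0.097302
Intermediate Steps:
w(o) = 2*o² (w(o) = 2*(o*o) = 2*o²)
t = 1/11557 ≈ 8.6528e-5
W = 2184947/22475264 (W = 85/(-6271) + 2779/((2*(-112)²)) = 85*(-1/6271) + 2779/((2*12544)) = -85/6271 + 2779/25088 = -85/6271 + 2779*(1/25088) = -85/6271 + 397/3584 = 2184947/22475264 ≈ 0.097216)
W + t = 2184947/22475264 + 1/11557 = 3610558249/37106660864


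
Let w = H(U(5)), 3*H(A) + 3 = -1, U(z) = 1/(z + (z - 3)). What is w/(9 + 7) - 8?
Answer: -97/12 ≈ -8.0833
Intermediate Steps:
U(z) = 1/(-3 + 2*z) (U(z) = 1/(z + (-3 + z)) = 1/(-3 + 2*z))
H(A) = -4/3 (H(A) = -1 + (⅓)*(-1) = -1 - ⅓ = -4/3)
w = -4/3 ≈ -1.3333
w/(9 + 7) - 8 = -4/(3*(9 + 7)) - 8 = -4/3/16 - 8 = -4/3*1/16 - 8 = -1/12 - 8 = -97/12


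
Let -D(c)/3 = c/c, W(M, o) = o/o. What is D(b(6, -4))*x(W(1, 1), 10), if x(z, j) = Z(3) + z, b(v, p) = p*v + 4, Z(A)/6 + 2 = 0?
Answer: 33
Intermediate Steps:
Z(A) = -12 (Z(A) = -12 + 6*0 = -12 + 0 = -12)
b(v, p) = 4 + p*v
W(M, o) = 1
D(c) = -3 (D(c) = -3*c/c = -3*1 = -3)
x(z, j) = -12 + z
D(b(6, -4))*x(W(1, 1), 10) = -3*(-12 + 1) = -3*(-11) = 33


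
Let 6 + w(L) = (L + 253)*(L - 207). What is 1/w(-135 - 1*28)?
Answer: -1/33306 ≈ -3.0025e-5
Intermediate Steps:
w(L) = -6 + (-207 + L)*(253 + L) (w(L) = -6 + (L + 253)*(L - 207) = -6 + (253 + L)*(-207 + L) = -6 + (-207 + L)*(253 + L))
1/w(-135 - 1*28) = 1/(-52377 + (-135 - 1*28)² + 46*(-135 - 1*28)) = 1/(-52377 + (-135 - 28)² + 46*(-135 - 28)) = 1/(-52377 + (-163)² + 46*(-163)) = 1/(-52377 + 26569 - 7498) = 1/(-33306) = -1/33306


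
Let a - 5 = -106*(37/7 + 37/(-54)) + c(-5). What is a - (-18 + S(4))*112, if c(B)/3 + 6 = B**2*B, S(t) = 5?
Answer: 109685/189 ≈ 580.34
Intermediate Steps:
c(B) = -18 + 3*B**3 (c(B) = -18 + 3*(B**2*B) = -18 + 3*B**3)
a = -165499/189 (a = 5 + (-106*(37/7 + 37/(-54)) + (-18 + 3*(-5)**3)) = 5 + (-106*(37*(1/7) + 37*(-1/54)) + (-18 + 3*(-125))) = 5 + (-106*(37/7 - 37/54) + (-18 - 375)) = 5 + (-106*1739/378 - 393) = 5 + (-92167/189 - 393) = 5 - 166444/189 = -165499/189 ≈ -875.66)
a - (-18 + S(4))*112 = -165499/189 - (-18 + 5)*112 = -165499/189 - (-13)*112 = -165499/189 - 1*(-1456) = -165499/189 + 1456 = 109685/189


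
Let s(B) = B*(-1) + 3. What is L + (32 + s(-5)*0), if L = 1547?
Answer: 1579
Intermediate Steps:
s(B) = 3 - B (s(B) = -B + 3 = 3 - B)
L + (32 + s(-5)*0) = 1547 + (32 + (3 - 1*(-5))*0) = 1547 + (32 + (3 + 5)*0) = 1547 + (32 + 8*0) = 1547 + (32 + 0) = 1547 + 32 = 1579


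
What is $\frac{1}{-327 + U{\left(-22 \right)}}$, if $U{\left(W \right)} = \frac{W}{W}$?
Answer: $- \frac{1}{326} \approx -0.0030675$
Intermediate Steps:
$U{\left(W \right)} = 1$
$\frac{1}{-327 + U{\left(-22 \right)}} = \frac{1}{-327 + 1} = \frac{1}{-326} = - \frac{1}{326}$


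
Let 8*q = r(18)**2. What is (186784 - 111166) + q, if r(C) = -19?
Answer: 605305/8 ≈ 75663.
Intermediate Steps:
q = 361/8 (q = (1/8)*(-19)**2 = (1/8)*361 = 361/8 ≈ 45.125)
(186784 - 111166) + q = (186784 - 111166) + 361/8 = 75618 + 361/8 = 605305/8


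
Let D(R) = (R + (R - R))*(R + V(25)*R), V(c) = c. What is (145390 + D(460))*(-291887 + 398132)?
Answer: 599964452550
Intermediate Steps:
D(R) = 26*R² (D(R) = (R + (R - R))*(R + 25*R) = (R + 0)*(26*R) = R*(26*R) = 26*R²)
(145390 + D(460))*(-291887 + 398132) = (145390 + 26*460²)*(-291887 + 398132) = (145390 + 26*211600)*106245 = (145390 + 5501600)*106245 = 5646990*106245 = 599964452550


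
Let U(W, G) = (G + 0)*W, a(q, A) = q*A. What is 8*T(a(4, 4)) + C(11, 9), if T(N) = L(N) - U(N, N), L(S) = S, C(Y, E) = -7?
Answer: -1927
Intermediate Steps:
a(q, A) = A*q
U(W, G) = G*W
T(N) = N - N**2 (T(N) = N - N*N = N - N**2)
8*T(a(4, 4)) + C(11, 9) = 8*((4*4)*(1 - 4*4)) - 7 = 8*(16*(1 - 1*16)) - 7 = 8*(16*(1 - 16)) - 7 = 8*(16*(-15)) - 7 = 8*(-240) - 7 = -1920 - 7 = -1927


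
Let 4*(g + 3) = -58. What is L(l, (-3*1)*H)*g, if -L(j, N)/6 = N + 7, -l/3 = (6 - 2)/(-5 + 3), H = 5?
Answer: -840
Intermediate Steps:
g = -35/2 (g = -3 + (¼)*(-58) = -3 - 29/2 = -35/2 ≈ -17.500)
l = 6 (l = -3*(6 - 2)/(-5 + 3) = -12/(-2) = -12*(-1)/2 = -3*(-2) = 6)
L(j, N) = -42 - 6*N (L(j, N) = -6*(N + 7) = -6*(7 + N) = -42 - 6*N)
L(l, (-3*1)*H)*g = (-42 - 6*(-3*1)*5)*(-35/2) = (-42 - (-18)*5)*(-35/2) = (-42 - 6*(-15))*(-35/2) = (-42 + 90)*(-35/2) = 48*(-35/2) = -840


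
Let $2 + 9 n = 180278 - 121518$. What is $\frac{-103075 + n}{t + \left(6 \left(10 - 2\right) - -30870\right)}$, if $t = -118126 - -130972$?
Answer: $- \frac{41377}{18756} \approx -2.2061$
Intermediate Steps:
$t = 12846$ ($t = -118126 + 130972 = 12846$)
$n = \frac{19586}{3}$ ($n = - \frac{2}{9} + \frac{180278 - 121518}{9} = - \frac{2}{9} + \frac{1}{9} \cdot 58760 = - \frac{2}{9} + \frac{58760}{9} = \frac{19586}{3} \approx 6528.7$)
$\frac{-103075 + n}{t + \left(6 \left(10 - 2\right) - -30870\right)} = \frac{-103075 + \frac{19586}{3}}{12846 + \left(6 \left(10 - 2\right) - -30870\right)} = - \frac{289639}{3 \left(12846 + \left(6 \cdot 8 + 30870\right)\right)} = - \frac{289639}{3 \left(12846 + \left(48 + 30870\right)\right)} = - \frac{289639}{3 \left(12846 + 30918\right)} = - \frac{289639}{3 \cdot 43764} = \left(- \frac{289639}{3}\right) \frac{1}{43764} = - \frac{41377}{18756}$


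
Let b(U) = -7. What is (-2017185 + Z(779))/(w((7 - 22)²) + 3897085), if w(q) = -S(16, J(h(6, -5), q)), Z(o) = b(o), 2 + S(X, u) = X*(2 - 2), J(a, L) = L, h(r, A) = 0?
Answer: -2017192/3897087 ≈ -0.51762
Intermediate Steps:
S(X, u) = -2 (S(X, u) = -2 + X*(2 - 2) = -2 + X*0 = -2 + 0 = -2)
Z(o) = -7
w(q) = 2 (w(q) = -1*(-2) = 2)
(-2017185 + Z(779))/(w((7 - 22)²) + 3897085) = (-2017185 - 7)/(2 + 3897085) = -2017192/3897087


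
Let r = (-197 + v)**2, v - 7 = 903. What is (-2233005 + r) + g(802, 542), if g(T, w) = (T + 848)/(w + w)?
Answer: -934751887/542 ≈ -1.7246e+6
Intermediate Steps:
v = 910 (v = 7 + 903 = 910)
r = 508369 (r = (-197 + 910)**2 = 713**2 = 508369)
g(T, w) = (848 + T)/(2*w) (g(T, w) = (848 + T)/((2*w)) = (848 + T)*(1/(2*w)) = (848 + T)/(2*w))
(-2233005 + r) + g(802, 542) = (-2233005 + 508369) + (1/2)*(848 + 802)/542 = -1724636 + (1/2)*(1/542)*1650 = -1724636 + 825/542 = -934751887/542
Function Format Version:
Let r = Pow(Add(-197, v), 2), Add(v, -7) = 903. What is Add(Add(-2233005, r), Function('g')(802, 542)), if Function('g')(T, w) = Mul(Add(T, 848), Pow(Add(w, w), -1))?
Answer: Rational(-934751887, 542) ≈ -1.7246e+6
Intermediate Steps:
v = 910 (v = Add(7, 903) = 910)
r = 508369 (r = Pow(Add(-197, 910), 2) = Pow(713, 2) = 508369)
Function('g')(T, w) = Mul(Rational(1, 2), Pow(w, -1), Add(848, T)) (Function('g')(T, w) = Mul(Add(848, T), Pow(Mul(2, w), -1)) = Mul(Add(848, T), Mul(Rational(1, 2), Pow(w, -1))) = Mul(Rational(1, 2), Pow(w, -1), Add(848, T)))
Add(Add(-2233005, r), Function('g')(802, 542)) = Add(Add(-2233005, 508369), Mul(Rational(1, 2), Pow(542, -1), Add(848, 802))) = Add(-1724636, Mul(Rational(1, 2), Rational(1, 542), 1650)) = Add(-1724636, Rational(825, 542)) = Rational(-934751887, 542)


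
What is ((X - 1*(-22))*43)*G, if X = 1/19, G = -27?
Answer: -486459/19 ≈ -25603.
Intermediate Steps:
X = 1/19 ≈ 0.052632
((X - 1*(-22))*43)*G = ((1/19 - 1*(-22))*43)*(-27) = ((1/19 + 22)*43)*(-27) = ((419/19)*43)*(-27) = (18017/19)*(-27) = -486459/19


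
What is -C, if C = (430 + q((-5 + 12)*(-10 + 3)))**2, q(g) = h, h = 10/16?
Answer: -11868025/64 ≈ -1.8544e+5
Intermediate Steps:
h = 5/8 (h = 10*(1/16) = 5/8 ≈ 0.62500)
q(g) = 5/8
C = 11868025/64 (C = (430 + 5/8)**2 = (3445/8)**2 = 11868025/64 ≈ 1.8544e+5)
-C = -1*11868025/64 = -11868025/64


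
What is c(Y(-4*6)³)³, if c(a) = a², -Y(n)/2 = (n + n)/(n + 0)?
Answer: 68719476736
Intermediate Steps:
Y(n) = -4 (Y(n) = -2*(n + n)/(n + 0) = -2*2*n/n = -2*2 = -4)
c(Y(-4*6)³)³ = (((-4)³)²)³ = ((-64)²)³ = 4096³ = 68719476736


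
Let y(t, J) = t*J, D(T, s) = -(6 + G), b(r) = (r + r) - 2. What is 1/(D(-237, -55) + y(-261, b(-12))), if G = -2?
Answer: 1/6782 ≈ 0.00014745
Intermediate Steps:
b(r) = -2 + 2*r (b(r) = 2*r - 2 = -2 + 2*r)
D(T, s) = -4 (D(T, s) = -(6 - 2) = -1*4 = -4)
y(t, J) = J*t
1/(D(-237, -55) + y(-261, b(-12))) = 1/(-4 + (-2 + 2*(-12))*(-261)) = 1/(-4 + (-2 - 24)*(-261)) = 1/(-4 - 26*(-261)) = 1/(-4 + 6786) = 1/6782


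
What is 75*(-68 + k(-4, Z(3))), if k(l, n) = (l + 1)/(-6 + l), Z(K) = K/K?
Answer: -10155/2 ≈ -5077.5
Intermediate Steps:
Z(K) = 1
k(l, n) = (1 + l)/(-6 + l)
75*(-68 + k(-4, Z(3))) = 75*(-68 + (1 - 4)/(-6 - 4)) = 75*(-68 - 3/(-10)) = 75*(-68 - 1/10*(-3)) = 75*(-68 + 3/10) = 75*(-677/10) = -10155/2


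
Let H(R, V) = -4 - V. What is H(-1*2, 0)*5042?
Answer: -20168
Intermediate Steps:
H(-1*2, 0)*5042 = (-4 - 1*0)*5042 = (-4 + 0)*5042 = -4*5042 = -20168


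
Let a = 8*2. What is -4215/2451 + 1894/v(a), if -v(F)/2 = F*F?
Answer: -1133379/209152 ≈ -5.4189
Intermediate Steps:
a = 16
v(F) = -2*F**2 (v(F) = -2*F*F = -2*F**2)
-4215/2451 + 1894/v(a) = -4215/2451 + 1894/((-2*16**2)) = -4215*1/2451 + 1894/((-2*256)) = -1405/817 + 1894/(-512) = -1405/817 + 1894*(-1/512) = -1405/817 - 947/256 = -1133379/209152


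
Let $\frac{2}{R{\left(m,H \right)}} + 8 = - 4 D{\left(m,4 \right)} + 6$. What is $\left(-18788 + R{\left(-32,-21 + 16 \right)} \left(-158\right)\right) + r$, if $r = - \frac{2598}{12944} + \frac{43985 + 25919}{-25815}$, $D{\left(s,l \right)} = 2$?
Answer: $- \frac{626841096065}{33414936} \approx -18759.0$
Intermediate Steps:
$r = - \frac{485952373}{167074680}$ ($r = \left(-2598\right) \frac{1}{12944} + 69904 \left(- \frac{1}{25815}\right) = - \frac{1299}{6472} - \frac{69904}{25815} = - \frac{485952373}{167074680} \approx -2.9086$)
$R{\left(m,H \right)} = - \frac{1}{5}$ ($R{\left(m,H \right)} = \frac{2}{-8 + \left(\left(-4\right) 2 + 6\right)} = \frac{2}{-8 + \left(-8 + 6\right)} = \frac{2}{-8 - 2} = \frac{2}{-10} = 2 \left(- \frac{1}{10}\right) = - \frac{1}{5}$)
$\left(-18788 + R{\left(-32,-21 + 16 \right)} \left(-158\right)\right) + r = \left(-18788 - - \frac{158}{5}\right) - \frac{485952373}{167074680} = \left(-18788 + \frac{158}{5}\right) - \frac{485952373}{167074680} = - \frac{93782}{5} - \frac{485952373}{167074680} = - \frac{626841096065}{33414936}$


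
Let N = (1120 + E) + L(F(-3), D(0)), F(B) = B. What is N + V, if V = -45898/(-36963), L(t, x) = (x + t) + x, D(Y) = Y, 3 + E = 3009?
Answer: 152444347/36963 ≈ 4124.2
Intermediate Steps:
E = 3006 (E = -3 + 3009 = 3006)
L(t, x) = t + 2*x (L(t, x) = (t + x) + x = t + 2*x)
V = 45898/36963 (V = -45898*(-1/36963) = 45898/36963 ≈ 1.2417)
N = 4123 (N = (1120 + 3006) + (-3 + 2*0) = 4126 + (-3 + 0) = 4126 - 3 = 4123)
N + V = 4123 + 45898/36963 = 152444347/36963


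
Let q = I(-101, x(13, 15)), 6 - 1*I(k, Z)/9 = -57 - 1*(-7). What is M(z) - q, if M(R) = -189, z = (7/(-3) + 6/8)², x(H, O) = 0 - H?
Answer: -693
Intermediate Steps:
x(H, O) = -H
I(k, Z) = 504 (I(k, Z) = 54 - 9*(-57 - 1*(-7)) = 54 - 9*(-57 + 7) = 54 - 9*(-50) = 54 + 450 = 504)
z = 361/144 (z = (7*(-⅓) + 6*(⅛))² = (-7/3 + ¾)² = (-19/12)² = 361/144 ≈ 2.5069)
q = 504
M(z) - q = -189 - 1*504 = -189 - 504 = -693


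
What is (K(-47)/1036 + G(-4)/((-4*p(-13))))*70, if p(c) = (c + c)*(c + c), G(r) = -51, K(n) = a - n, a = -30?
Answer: 123505/50024 ≈ 2.4689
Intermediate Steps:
K(n) = -30 - n
p(c) = 4*c² (p(c) = (2*c)*(2*c) = 4*c²)
(K(-47)/1036 + G(-4)/((-4*p(-13))))*70 = ((-30 - 1*(-47))/1036 - 51/((-16*(-13)²)))*70 = ((-30 + 47)*(1/1036) - 51/((-16*169)))*70 = (17*(1/1036) - 51/((-4*676)))*70 = (17/1036 - 51/(-2704))*70 = (17/1036 - 51*(-1/2704))*70 = (17/1036 + 51/2704)*70 = (24701/700336)*70 = 123505/50024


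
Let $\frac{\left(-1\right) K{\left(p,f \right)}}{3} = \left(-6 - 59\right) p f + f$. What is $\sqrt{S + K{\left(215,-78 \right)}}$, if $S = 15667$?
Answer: $i \sqrt{3254249} \approx 1804.0 i$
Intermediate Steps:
$K{\left(p,f \right)} = - 3 f + 195 f p$ ($K{\left(p,f \right)} = - 3 \left(\left(-6 - 59\right) p f + f\right) = - 3 \left(- 65 p f + f\right) = - 3 \left(- 65 f p + f\right) = - 3 \left(f - 65 f p\right) = - 3 f + 195 f p$)
$\sqrt{S + K{\left(215,-78 \right)}} = \sqrt{15667 + 3 \left(-78\right) \left(-1 + 65 \cdot 215\right)} = \sqrt{15667 + 3 \left(-78\right) \left(-1 + 13975\right)} = \sqrt{15667 + 3 \left(-78\right) 13974} = \sqrt{15667 - 3269916} = \sqrt{-3254249} = i \sqrt{3254249}$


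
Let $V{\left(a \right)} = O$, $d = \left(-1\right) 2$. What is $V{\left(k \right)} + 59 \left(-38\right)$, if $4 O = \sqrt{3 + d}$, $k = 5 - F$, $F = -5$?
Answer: $- \frac{8967}{4} \approx -2241.8$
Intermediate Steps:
$d = -2$
$k = 10$ ($k = 5 - -5 = 5 + 5 = 10$)
$O = \frac{1}{4}$ ($O = \frac{\sqrt{3 - 2}}{4} = \frac{\sqrt{1}}{4} = \frac{1}{4} \cdot 1 = \frac{1}{4} \approx 0.25$)
$V{\left(a \right)} = \frac{1}{4}$
$V{\left(k \right)} + 59 \left(-38\right) = \frac{1}{4} + 59 \left(-38\right) = \frac{1}{4} - 2242 = - \frac{8967}{4}$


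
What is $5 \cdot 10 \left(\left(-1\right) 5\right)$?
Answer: $-250$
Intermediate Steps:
$5 \cdot 10 \left(\left(-1\right) 5\right) = 50 \left(-5\right) = -250$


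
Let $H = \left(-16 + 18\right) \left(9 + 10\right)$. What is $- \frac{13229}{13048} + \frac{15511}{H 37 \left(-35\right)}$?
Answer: $- \frac{60956187}{45863720} \approx -1.3291$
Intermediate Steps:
$H = 38$ ($H = 2 \cdot 19 = 38$)
$- \frac{13229}{13048} + \frac{15511}{H 37 \left(-35\right)} = - \frac{13229}{13048} + \frac{15511}{38 \cdot 37 \left(-35\right)} = \left(-13229\right) \frac{1}{13048} + \frac{15511}{1406 \left(-35\right)} = - \frac{13229}{13048} + \frac{15511}{-49210} = - \frac{13229}{13048} + 15511 \left(- \frac{1}{49210}\right) = - \frac{13229}{13048} - \frac{15511}{49210} = - \frac{60956187}{45863720}$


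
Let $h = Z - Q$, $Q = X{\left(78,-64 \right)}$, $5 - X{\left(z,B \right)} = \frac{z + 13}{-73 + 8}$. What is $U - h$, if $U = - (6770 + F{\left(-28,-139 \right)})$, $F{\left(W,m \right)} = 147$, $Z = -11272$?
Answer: $\frac{21807}{5} \approx 4361.4$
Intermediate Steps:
$X{\left(z,B \right)} = \frac{26}{5} + \frac{z}{65}$ ($X{\left(z,B \right)} = 5 - \frac{z + 13}{-73 + 8} = 5 - \frac{13 + z}{-65} = 5 - \left(13 + z\right) \left(- \frac{1}{65}\right) = 5 - \left(- \frac{1}{5} - \frac{z}{65}\right) = 5 + \left(\frac{1}{5} + \frac{z}{65}\right) = \frac{26}{5} + \frac{z}{65}$)
$Q = \frac{32}{5}$ ($Q = \frac{26}{5} + \frac{1}{65} \cdot 78 = \frac{26}{5} + \frac{6}{5} = \frac{32}{5} \approx 6.4$)
$U = -6917$ ($U = - (6770 + 147) = \left(-1\right) 6917 = -6917$)
$h = - \frac{56392}{5}$ ($h = -11272 - \frac{32}{5} = - \frac{56392}{5} \approx -11278.0$)
$U - h = -6917 - - \frac{56392}{5} = -6917 + \frac{56392}{5} = \frac{21807}{5}$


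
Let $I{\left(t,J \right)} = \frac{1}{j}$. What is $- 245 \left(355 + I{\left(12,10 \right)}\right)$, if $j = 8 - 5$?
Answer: $- \frac{261170}{3} \approx -87057.0$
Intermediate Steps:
$j = 3$ ($j = 8 - 5 = 3$)
$I{\left(t,J \right)} = \frac{1}{3}$
$- 245 \left(355 + I{\left(12,10 \right)}\right) = - 245 \left(355 + \frac{1}{3}\right) = \left(-245\right) \frac{1066}{3} = - \frac{261170}{3}$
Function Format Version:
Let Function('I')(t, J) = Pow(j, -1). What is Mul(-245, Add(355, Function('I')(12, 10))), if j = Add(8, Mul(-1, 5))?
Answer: Rational(-261170, 3) ≈ -87057.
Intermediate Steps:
j = 3 (j = Add(8, -5) = 3)
Function('I')(t, J) = Rational(1, 3) (Function('I')(t, J) = Pow(3, -1) = Rational(1, 3))
Mul(-245, Add(355, Function('I')(12, 10))) = Mul(-245, Add(355, Rational(1, 3))) = Mul(-245, Rational(1066, 3)) = Rational(-261170, 3)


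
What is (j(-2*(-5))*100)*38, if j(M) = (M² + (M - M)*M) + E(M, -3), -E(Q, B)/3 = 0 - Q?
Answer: 494000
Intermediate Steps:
E(Q, B) = 3*Q (E(Q, B) = -3*(0 - Q) = -(-3)*Q = 3*Q)
j(M) = M² + 3*M (j(M) = (M² + (M - M)*M) + 3*M = (M² + 0*M) + 3*M = (M² + 0) + 3*M = M² + 3*M)
(j(-2*(-5))*100)*38 = (((-2*(-5))*(3 - 2*(-5)))*100)*38 = ((10*(3 + 10))*100)*38 = ((10*13)*100)*38 = (130*100)*38 = 13000*38 = 494000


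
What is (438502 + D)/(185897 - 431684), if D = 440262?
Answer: -878764/245787 ≈ -3.5753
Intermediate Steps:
(438502 + D)/(185897 - 431684) = (438502 + 440262)/(185897 - 431684) = 878764/(-245787) = 878764*(-1/245787) = -878764/245787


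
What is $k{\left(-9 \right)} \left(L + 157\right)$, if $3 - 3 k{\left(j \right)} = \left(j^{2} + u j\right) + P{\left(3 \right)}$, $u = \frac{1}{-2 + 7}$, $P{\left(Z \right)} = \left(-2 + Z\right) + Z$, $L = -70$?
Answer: $- \frac{11629}{5} \approx -2325.8$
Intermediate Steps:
$P{\left(Z \right)} = -2 + 2 Z$
$u = \frac{1}{5} \approx 0.2$
$k{\left(j \right)} = - \frac{1}{3} - \frac{j^{2}}{3} - \frac{j}{15}$ ($k{\left(j \right)} = 1 - \frac{\left(j^{2} + \frac{j}{5}\right) + \left(-2 + 2 \cdot 3\right)}{3} = 1 - \frac{\left(j^{2} + \frac{j}{5}\right) + \left(-2 + 6\right)}{3} = 1 - \frac{\left(j^{2} + \frac{j}{5}\right) + 4}{3} = 1 - \frac{4 + j^{2} + \frac{j}{5}}{3} = 1 - \left(\frac{4}{3} + \frac{j^{2}}{3} + \frac{j}{15}\right) = - \frac{1}{3} - \frac{j^{2}}{3} - \frac{j}{15}$)
$k{\left(-9 \right)} \left(L + 157\right) = \left(- \frac{1}{3} - \frac{\left(-9\right)^{2}}{3} - - \frac{3}{5}\right) \left(-70 + 157\right) = \left(- \frac{1}{3} - 27 + \frac{3}{5}\right) 87 = \left(- \frac{401}{15}\right) 87 = - \frac{11629}{5}$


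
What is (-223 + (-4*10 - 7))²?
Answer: 72900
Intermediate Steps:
(-223 + (-4*10 - 7))² = (-223 + (-40 - 7))² = (-223 - 47)² = (-270)² = 72900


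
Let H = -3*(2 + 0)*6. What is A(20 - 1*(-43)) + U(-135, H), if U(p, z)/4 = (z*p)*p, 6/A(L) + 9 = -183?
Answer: -83980801/32 ≈ -2.6244e+6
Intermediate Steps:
A(L) = -1/32 (A(L) = 6/(-9 - 183) = 6/(-192) = 6*(-1/192) = -1/32)
H = -36 (H = -3*2*6 = -6*6 = -36)
U(p, z) = 4*z*p**2 (U(p, z) = 4*((z*p)*p) = 4*((p*z)*p) = 4*(z*p**2) = 4*z*p**2)
A(20 - 1*(-43)) + U(-135, H) = -1/32 + 4*(-36)*(-135)**2 = -1/32 + 4*(-36)*18225 = -1/32 - 2624400 = -83980801/32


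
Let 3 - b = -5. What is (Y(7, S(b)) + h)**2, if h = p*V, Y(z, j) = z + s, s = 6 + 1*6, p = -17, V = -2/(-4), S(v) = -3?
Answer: 441/4 ≈ 110.25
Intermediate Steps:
b = 8 (b = 3 - 1*(-5) = 3 + 5 = 8)
V = 1/2 (V = -2*(-1/4) = 1/2 ≈ 0.50000)
s = 12 (s = 6 + 6 = 12)
Y(z, j) = 12 + z (Y(z, j) = z + 12 = 12 + z)
h = -17/2 (h = -17*1/2 = -17/2 ≈ -8.5000)
(Y(7, S(b)) + h)**2 = ((12 + 7) - 17/2)**2 = (19 - 17/2)**2 = (21/2)**2 = 441/4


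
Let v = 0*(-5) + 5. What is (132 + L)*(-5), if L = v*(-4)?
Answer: -560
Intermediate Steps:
v = 5 (v = 0 + 5 = 5)
L = -20 (L = 5*(-4) = -20)
(132 + L)*(-5) = (132 - 20)*(-5) = 112*(-5) = -560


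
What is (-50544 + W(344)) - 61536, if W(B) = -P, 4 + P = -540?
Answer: -111536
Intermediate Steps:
P = -544 (P = -4 - 540 = -544)
W(B) = 544 (W(B) = -1*(-544) = 544)
(-50544 + W(344)) - 61536 = (-50544 + 544) - 61536 = -50000 - 61536 = -111536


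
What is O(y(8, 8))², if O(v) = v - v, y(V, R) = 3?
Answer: 0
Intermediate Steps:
O(v) = 0
O(y(8, 8))² = 0² = 0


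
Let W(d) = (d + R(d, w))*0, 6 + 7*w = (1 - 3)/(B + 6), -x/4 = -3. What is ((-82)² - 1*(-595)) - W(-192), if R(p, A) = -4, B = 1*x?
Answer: 7319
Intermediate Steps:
x = 12 (x = -4*(-3) = 12)
B = 12 (B = 1*12 = 12)
w = -55/63 (w = -6/7 + ((1 - 3)/(12 + 6))/7 = -6/7 + (-2/18)/7 = -6/7 + (-2*1/18)/7 = -6/7 + (⅐)*(-⅑) = -6/7 - 1/63 = -55/63 ≈ -0.87302)
W(d) = 0 (W(d) = (d - 4)*0 = (-4 + d)*0 = 0)
((-82)² - 1*(-595)) - W(-192) = ((-82)² - 1*(-595)) - 1*0 = (6724 + 595) + 0 = 7319 + 0 = 7319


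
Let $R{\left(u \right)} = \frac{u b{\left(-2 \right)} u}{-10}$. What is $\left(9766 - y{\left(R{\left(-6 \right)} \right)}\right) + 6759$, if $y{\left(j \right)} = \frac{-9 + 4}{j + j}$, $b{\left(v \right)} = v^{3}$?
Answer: $\frac{4759225}{288} \approx 16525.0$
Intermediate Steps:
$R{\left(u \right)} = \frac{4 u^{2}}{5}$ ($R{\left(u \right)} = \frac{u \left(-2\right)^{3} u}{-10} = u \left(-8\right) u \left(- \frac{1}{10}\right) = - 8 u u \left(- \frac{1}{10}\right) = - 8 u^{2} \left(- \frac{1}{10}\right) = \frac{4 u^{2}}{5}$)
$y{\left(j \right)} = - \frac{5}{2 j}$
$\left(9766 - y{\left(R{\left(-6 \right)} \right)}\right) + 6759 = \left(9766 - - \frac{5}{2 \frac{4 \left(-6\right)^{2}}{5}}\right) + 6759 = \left(9766 - - \frac{5}{2 \cdot \frac{4}{5} \cdot 36}\right) + 6759 = \left(9766 - - \frac{5}{2 \cdot \frac{144}{5}}\right) + 6759 = \left(9766 - \left(- \frac{5}{2}\right) \frac{5}{144}\right) + 6759 = \left(9766 - - \frac{25}{288}\right) + 6759 = \left(9766 + \frac{25}{288}\right) + 6759 = \frac{2812633}{288} + 6759 = \frac{4759225}{288}$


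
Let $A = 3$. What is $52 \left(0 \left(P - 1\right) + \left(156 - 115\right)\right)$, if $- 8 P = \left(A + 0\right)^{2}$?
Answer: $2132$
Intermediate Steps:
$P = - \frac{9}{8}$ ($P = - \frac{\left(3 + 0\right)^{2}}{8} = - \frac{3^{2}}{8} = \left(- \frac{1}{8}\right) 9 = - \frac{9}{8} \approx -1.125$)
$52 \left(0 \left(P - 1\right) + \left(156 - 115\right)\right) = 52 \left(0 \left(- \frac{9}{8} - 1\right) + \left(156 - 115\right)\right) = 52 \left(0 \left(- \frac{17}{8}\right) + \left(156 - 115\right)\right) = 52 \left(0 + 41\right) = 52 \cdot 41 = 2132$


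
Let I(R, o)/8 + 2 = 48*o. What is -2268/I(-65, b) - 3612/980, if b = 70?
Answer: -886209/235060 ≈ -3.7701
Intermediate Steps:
I(R, o) = -16 + 384*o (I(R, o) = -16 + 8*(48*o) = -16 + 384*o)
-2268/I(-65, b) - 3612/980 = -2268/(-16 + 384*70) - 3612/980 = -2268/(-16 + 26880) - 3612*1/980 = -2268/26864 - 129/35 = -2268*1/26864 - 129/35 = -567/6716 - 129/35 = -886209/235060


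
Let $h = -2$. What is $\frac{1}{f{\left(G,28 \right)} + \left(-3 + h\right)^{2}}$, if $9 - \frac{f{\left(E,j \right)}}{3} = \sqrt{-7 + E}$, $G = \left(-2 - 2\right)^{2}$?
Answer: $\frac{1}{43} \approx 0.023256$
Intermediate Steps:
$G = 16$ ($G = \left(-4\right)^{2} = 16$)
$f{\left(E,j \right)} = 27 - 3 \sqrt{-7 + E}$
$\frac{1}{f{\left(G,28 \right)} + \left(-3 + h\right)^{2}} = \frac{1}{\left(27 - 3 \sqrt{-7 + 16}\right) + \left(-3 - 2\right)^{2}} = \frac{1}{\left(27 - 3 \sqrt{9}\right) + \left(-5\right)^{2}} = \frac{1}{\left(27 - 9\right) + 25} = \frac{1}{18 + 25} = \frac{1}{43}$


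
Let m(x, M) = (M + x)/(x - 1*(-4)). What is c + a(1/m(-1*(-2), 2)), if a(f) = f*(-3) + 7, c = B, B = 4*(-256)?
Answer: -2043/2 ≈ -1021.5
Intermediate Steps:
m(x, M) = (M + x)/(4 + x) (m(x, M) = (M + x)/(x + 4) = (M + x)/(4 + x))
B = -1024
c = -1024
a(f) = 7 - 3*f (a(f) = -3*f + 7 = 7 - 3*f)
c + a(1/m(-1*(-2), 2)) = -1024 + (7 - 3*(4 - 1*(-2))/(2 - 1*(-2))) = -1024 + (7 - 3*(4 + 2)/(2 + 2)) = -1024 + (7 - 3/(4/6)) = -1024 + (7 - 3/((⅙)*4)) = -1024 + (7 - 3/⅔) = -1024 + (7 - 3*3/2) = -1024 + (7 - 9/2) = -1024 + 5/2 = -2043/2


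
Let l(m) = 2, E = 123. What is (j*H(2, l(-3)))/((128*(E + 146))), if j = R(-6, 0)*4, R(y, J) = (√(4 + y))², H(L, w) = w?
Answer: -1/2152 ≈ -0.00046468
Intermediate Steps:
R(y, J) = 4 + y
j = -8 (j = (4 - 6)*4 = -2*4 = -8)
(j*H(2, l(-3)))/((128*(E + 146))) = (-8*2)/((128*(123 + 146))) = -16/(128*269) = -16/34432 = -16*1/34432 = -1/2152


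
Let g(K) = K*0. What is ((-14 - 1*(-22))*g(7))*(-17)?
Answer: 0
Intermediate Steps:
g(K) = 0
((-14 - 1*(-22))*g(7))*(-17) = ((-14 - 1*(-22))*0)*(-17) = ((-14 + 22)*0)*(-17) = (8*0)*(-17) = 0*(-17) = 0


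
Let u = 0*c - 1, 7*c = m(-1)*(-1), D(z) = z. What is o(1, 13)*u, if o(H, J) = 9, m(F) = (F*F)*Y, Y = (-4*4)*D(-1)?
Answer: -9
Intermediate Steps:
Y = 16 (Y = -4*4*(-1) = -16*(-1) = 16)
m(F) = 16*F² (m(F) = (F*F)*16 = F²*16 = 16*F²)
c = -16/7 (c = ((16*(-1)²)*(-1))/7 = ((16*1)*(-1))/7 = (16*(-1))/7 = (⅐)*(-16) = -16/7 ≈ -2.2857)
u = -1 (u = 0*(-16/7) - 1 = 0 - 1 = -1)
o(1, 13)*u = 9*(-1) = -9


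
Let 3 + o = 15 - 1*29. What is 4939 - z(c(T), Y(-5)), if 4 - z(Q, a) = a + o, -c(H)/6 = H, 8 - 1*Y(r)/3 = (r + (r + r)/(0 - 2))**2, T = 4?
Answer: 4942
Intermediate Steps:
Y(r) = 24 (Y(r) = 24 - 3*(r + (r + r)/(0 - 2))**2 = 24 - 3*(r + (2*r)/(-2))**2 = 24 - 3*(r + (2*r)*(-1/2))**2 = 24 - 3*(r - r)**2 = 24 - 3*0**2 = 24 - 3*0 = 24 + 0 = 24)
c(H) = -6*H
o = -17 (o = -3 + (15 - 1*29) = -3 + (15 - 29) = -3 - 14 = -17)
z(Q, a) = 21 - a (z(Q, a) = 4 - (a - 17) = 4 - (-17 + a) = 4 + (17 - a) = 21 - a)
4939 - z(c(T), Y(-5)) = 4939 - (21 - 1*24) = 4939 - (21 - 24) = 4939 - 1*(-3) = 4939 + 3 = 4942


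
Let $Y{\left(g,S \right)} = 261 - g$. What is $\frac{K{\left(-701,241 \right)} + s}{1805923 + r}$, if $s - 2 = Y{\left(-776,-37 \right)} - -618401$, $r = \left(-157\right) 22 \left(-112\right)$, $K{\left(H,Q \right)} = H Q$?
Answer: $\frac{64357}{313253} \approx 0.20545$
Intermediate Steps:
$r = 386848$ ($r = \left(-3454\right) \left(-112\right) = 386848$)
$s = 619440$ ($s = 2 + \left(\left(261 - -776\right) - -618401\right) = 2 + \left(\left(261 + 776\right) + 618401\right) = 2 + \left(1037 + 618401\right) = 2 + 619438 = 619440$)
$\frac{K{\left(-701,241 \right)} + s}{1805923 + r} = \frac{\left(-701\right) 241 + 619440}{1805923 + 386848} = \frac{-168941 + 619440}{2192771} = 450499 \cdot \frac{1}{2192771} = \frac{64357}{313253}$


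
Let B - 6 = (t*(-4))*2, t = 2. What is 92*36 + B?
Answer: 3302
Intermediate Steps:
B = -10 (B = 6 + (2*(-4))*2 = 6 - 8*2 = 6 - 16 = -10)
92*36 + B = 92*36 - 10 = 3312 - 10 = 3302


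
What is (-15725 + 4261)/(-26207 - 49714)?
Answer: 11464/75921 ≈ 0.15100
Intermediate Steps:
(-15725 + 4261)/(-26207 - 49714) = -11464/(-75921) = -11464*(-1/75921) = 11464/75921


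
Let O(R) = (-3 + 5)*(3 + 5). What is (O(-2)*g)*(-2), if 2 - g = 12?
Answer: 320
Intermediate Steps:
g = -10 (g = 2 - 1*12 = 2 - 12 = -10)
O(R) = 16 (O(R) = 2*8 = 16)
(O(-2)*g)*(-2) = (16*(-10))*(-2) = -160*(-2) = 320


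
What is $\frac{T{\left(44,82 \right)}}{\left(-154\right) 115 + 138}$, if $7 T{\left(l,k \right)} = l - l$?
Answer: $0$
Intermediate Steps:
$T{\left(l,k \right)} = 0$ ($T{\left(l,k \right)} = \frac{l - l}{7} = \frac{1}{7} \cdot 0 = 0$)
$\frac{T{\left(44,82 \right)}}{\left(-154\right) 115 + 138} = \frac{0}{\left(-154\right) 115 + 138} = \frac{0}{-17710 + 138} = \frac{0}{-17572} = 0 \left(- \frac{1}{17572}\right) = 0$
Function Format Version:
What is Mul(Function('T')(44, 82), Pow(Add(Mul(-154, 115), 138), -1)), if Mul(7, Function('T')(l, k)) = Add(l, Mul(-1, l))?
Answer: 0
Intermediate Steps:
Function('T')(l, k) = 0 (Function('T')(l, k) = Mul(Rational(1, 7), Add(l, Mul(-1, l))) = Mul(Rational(1, 7), 0) = 0)
Mul(Function('T')(44, 82), Pow(Add(Mul(-154, 115), 138), -1)) = Mul(0, Pow(Add(Mul(-154, 115), 138), -1)) = Mul(0, Pow(Add(-17710, 138), -1)) = Mul(0, Pow(-17572, -1)) = Mul(0, Rational(-1, 17572)) = 0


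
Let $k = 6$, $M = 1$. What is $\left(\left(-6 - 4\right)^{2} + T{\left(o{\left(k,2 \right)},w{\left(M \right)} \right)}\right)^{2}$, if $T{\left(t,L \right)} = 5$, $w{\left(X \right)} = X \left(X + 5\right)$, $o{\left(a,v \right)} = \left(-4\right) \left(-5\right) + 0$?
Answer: $11025$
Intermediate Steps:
$o{\left(a,v \right)} = 20$ ($o{\left(a,v \right)} = 20 + 0 = 20$)
$w{\left(X \right)} = X \left(5 + X\right)$
$\left(\left(-6 - 4\right)^{2} + T{\left(o{\left(k,2 \right)},w{\left(M \right)} \right)}\right)^{2} = \left(\left(-6 - 4\right)^{2} + 5\right)^{2} = \left(\left(-10\right)^{2} + 5\right)^{2} = \left(100 + 5\right)^{2} = 105^{2} = 11025$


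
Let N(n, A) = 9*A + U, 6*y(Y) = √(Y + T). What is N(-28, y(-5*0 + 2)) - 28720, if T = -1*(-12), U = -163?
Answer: -28883 + 3*√14/2 ≈ -28877.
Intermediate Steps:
T = 12
y(Y) = √(12 + Y)/6 (y(Y) = √(Y + 12)/6 = √(12 + Y)/6)
N(n, A) = -163 + 9*A (N(n, A) = 9*A - 163 = -163 + 9*A)
N(-28, y(-5*0 + 2)) - 28720 = (-163 + 9*(√(12 + (-5*0 + 2))/6)) - 28720 = (-163 + 9*(√(12 + (0 + 2))/6)) - 28720 = (-163 + 9*(√(12 + 2)/6)) - 28720 = (-163 + 9*(√14/6)) - 28720 = (-163 + 3*√14/2) - 28720 = -28883 + 3*√14/2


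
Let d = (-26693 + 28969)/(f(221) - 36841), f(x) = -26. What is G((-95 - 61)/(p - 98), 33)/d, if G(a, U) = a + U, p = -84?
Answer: -8737479/15932 ≈ -548.42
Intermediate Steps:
d = -2276/36867 (d = (-26693 + 28969)/(-26 - 36841) = 2276/(-36867) = 2276*(-1/36867) = -2276/36867 ≈ -0.061735)
G(a, U) = U + a
G((-95 - 61)/(p - 98), 33)/d = (33 + (-95 - 61)/(-84 - 98))/(-2276/36867) = (33 - 156/(-182))*(-36867/2276) = (33 - 156*(-1/182))*(-36867/2276) = (33 + 6/7)*(-36867/2276) = (237/7)*(-36867/2276) = -8737479/15932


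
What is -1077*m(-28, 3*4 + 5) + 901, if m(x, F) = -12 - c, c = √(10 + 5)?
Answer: 13825 + 1077*√15 ≈ 17996.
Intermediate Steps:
c = √15 ≈ 3.8730
m(x, F) = -12 - √15
-1077*m(-28, 3*4 + 5) + 901 = -1077*(-12 - √15) + 901 = (12924 + 1077*√15) + 901 = 13825 + 1077*√15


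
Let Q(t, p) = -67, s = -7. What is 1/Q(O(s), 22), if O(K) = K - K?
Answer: -1/67 ≈ -0.014925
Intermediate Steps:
O(K) = 0
1/Q(O(s), 22) = 1/(-67) = -1/67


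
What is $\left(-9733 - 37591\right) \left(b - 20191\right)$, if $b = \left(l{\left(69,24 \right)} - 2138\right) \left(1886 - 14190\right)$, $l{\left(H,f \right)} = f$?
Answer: $-1229972765660$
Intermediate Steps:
$b = 26010656$ ($b = \left(24 - 2138\right) \left(1886 - 14190\right) = \left(-2114\right) \left(-12304\right) = 26010656$)
$\left(-9733 - 37591\right) \left(b - 20191\right) = \left(-9733 - 37591\right) \left(26010656 - 20191\right) = - 47324 \left(26010656 + \left(1848 - 22039\right)\right) = - 47324 \left(26010656 - 20191\right) = \left(-47324\right) 25990465 = -1229972765660$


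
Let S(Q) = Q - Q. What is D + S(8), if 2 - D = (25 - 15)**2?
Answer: -98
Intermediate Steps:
S(Q) = 0
D = -98 (D = 2 - (25 - 15)**2 = 2 - 1*10**2 = 2 - 1*100 = 2 - 100 = -98)
D + S(8) = -98 + 0 = -98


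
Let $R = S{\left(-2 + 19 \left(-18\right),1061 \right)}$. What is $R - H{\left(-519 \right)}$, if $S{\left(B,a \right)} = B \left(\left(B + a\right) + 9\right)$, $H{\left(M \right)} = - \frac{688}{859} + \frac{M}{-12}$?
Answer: $- \frac{858266239}{3436} \approx -2.4979 \cdot 10^{5}$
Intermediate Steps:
$H{\left(M \right)} = - \frac{688}{859} - \frac{M}{12}$ ($H{\left(M \right)} = \left(-688\right) \frac{1}{859} + M \left(- \frac{1}{12}\right) = - \frac{688}{859} - \frac{M}{12}$)
$S{\left(B,a \right)} = B \left(9 + B + a\right)$
$R = -249744$ ($R = \left(-2 + 19 \left(-18\right)\right) \left(9 + \left(-2 + 19 \left(-18\right)\right) + 1061\right) = \left(-2 - 342\right) \left(9 - 344 + 1061\right) = - 344 \left(9 - 344 + 1061\right) = \left(-344\right) 726 = -249744$)
$R - H{\left(-519 \right)} = -249744 - \left(- \frac{688}{859} - - \frac{173}{4}\right) = -249744 - \left(- \frac{688}{859} + \frac{173}{4}\right) = -249744 - \frac{145855}{3436} = - \frac{858266239}{3436}$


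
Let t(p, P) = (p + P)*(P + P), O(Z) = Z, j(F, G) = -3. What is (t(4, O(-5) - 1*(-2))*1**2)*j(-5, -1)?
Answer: 18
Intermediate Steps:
t(p, P) = 2*P*(P + p) (t(p, P) = (P + p)*(2*P) = 2*P*(P + p))
(t(4, O(-5) - 1*(-2))*1**2)*j(-5, -1) = ((2*(-5 - 1*(-2))*((-5 - 1*(-2)) + 4))*1**2)*(-3) = ((2*(-5 + 2)*((-5 + 2) + 4))*1)*(-3) = ((2*(-3)*(-3 + 4))*1)*(-3) = ((2*(-3)*1)*1)*(-3) = -6*1*(-3) = -6*(-3) = 18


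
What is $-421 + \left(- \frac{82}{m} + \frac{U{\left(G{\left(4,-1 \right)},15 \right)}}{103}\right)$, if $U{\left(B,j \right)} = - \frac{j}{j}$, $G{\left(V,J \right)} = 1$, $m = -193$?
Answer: $- \frac{8360806}{19879} \approx -420.58$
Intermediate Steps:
$U{\left(B,j \right)} = -1$ ($U{\left(B,j \right)} = \left(-1\right) 1 = -1$)
$-421 + \left(- \frac{82}{m} + \frac{U{\left(G{\left(4,-1 \right)},15 \right)}}{103}\right) = -421 - \left(\frac{1}{103} - \frac{82}{193}\right) = -421 - - \frac{8253}{19879} = -421 + \left(\frac{82}{193} - \frac{1}{103}\right) = -421 + \frac{8253}{19879} = - \frac{8360806}{19879}$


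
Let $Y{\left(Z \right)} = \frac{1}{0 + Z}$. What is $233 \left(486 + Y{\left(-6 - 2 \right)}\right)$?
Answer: $\frac{905671}{8} \approx 1.1321 \cdot 10^{5}$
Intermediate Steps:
$Y{\left(Z \right)} = \frac{1}{Z}$
$233 \left(486 + Y{\left(-6 - 2 \right)}\right) = 233 \left(486 + \frac{1}{-6 - 2}\right) = 233 \left(486 + \frac{1}{-8}\right) = 233 \left(486 - \frac{1}{8}\right) = 233 \cdot \frac{3887}{8} = \frac{905671}{8}$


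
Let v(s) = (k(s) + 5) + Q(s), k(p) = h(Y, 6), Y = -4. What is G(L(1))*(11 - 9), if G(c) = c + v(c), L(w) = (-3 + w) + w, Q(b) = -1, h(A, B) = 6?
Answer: 18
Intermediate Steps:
k(p) = 6
v(s) = 10 (v(s) = (6 + 5) - 1 = 11 - 1 = 10)
L(w) = -3 + 2*w
G(c) = 10 + c (G(c) = c + 10 = 10 + c)
G(L(1))*(11 - 9) = (10 + (-3 + 2*1))*(11 - 9) = (10 + (-3 + 2))*2 = (10 - 1)*2 = 9*2 = 18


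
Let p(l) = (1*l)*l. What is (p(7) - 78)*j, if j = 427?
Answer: -12383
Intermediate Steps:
p(l) = l² (p(l) = l*l = l²)
(p(7) - 78)*j = (7² - 78)*427 = (49 - 78)*427 = -29*427 = -12383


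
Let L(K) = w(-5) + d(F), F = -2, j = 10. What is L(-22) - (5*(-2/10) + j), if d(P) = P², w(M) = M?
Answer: -10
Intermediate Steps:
L(K) = -1 (L(K) = -5 + (-2)² = -5 + 4 = -1)
L(-22) - (5*(-2/10) + j) = -1 - (5*(-2/10) + 10) = -1 - (5*(-2*⅒) + 10) = -1 - (5*(-⅕) + 10) = -1 - (-1 + 10) = -1 - 1*9 = -1 - 9 = -10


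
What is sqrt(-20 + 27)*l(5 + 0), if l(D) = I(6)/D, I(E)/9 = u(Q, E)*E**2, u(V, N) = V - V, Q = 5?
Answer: 0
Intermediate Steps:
u(V, N) = 0
I(E) = 0 (I(E) = 9*(0*E**2) = 9*0 = 0)
l(D) = 0 (l(D) = 0/D = 0)
sqrt(-20 + 27)*l(5 + 0) = sqrt(-20 + 27)*0 = sqrt(7)*0 = 0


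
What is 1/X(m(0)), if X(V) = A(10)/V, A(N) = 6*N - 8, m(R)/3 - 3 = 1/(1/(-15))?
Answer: -9/13 ≈ -0.69231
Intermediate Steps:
m(R) = -36 (m(R) = 9 + 3/(1/(-15)) = 9 + 3/(-1/15) = 9 + 3*(-15) = 9 - 45 = -36)
A(N) = -8 + 6*N
X(V) = 52/V (X(V) = (-8 + 6*10)/V = (-8 + 60)/V = 52/V)
1/X(m(0)) = 1/(52/(-36)) = 1/(52*(-1/36)) = 1/(-13/9) = -9/13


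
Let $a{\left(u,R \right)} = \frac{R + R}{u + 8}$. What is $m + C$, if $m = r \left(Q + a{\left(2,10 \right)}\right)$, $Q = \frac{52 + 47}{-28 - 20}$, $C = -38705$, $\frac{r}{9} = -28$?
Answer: $- \frac{154757}{4} \approx -38689.0$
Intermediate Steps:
$r = -252$ ($r = 9 \left(-28\right) = -252$)
$a{\left(u,R \right)} = \frac{2 R}{8 + u}$
$Q = - \frac{33}{16}$ ($Q = \frac{99}{-48} = 99 \left(- \frac{1}{48}\right) = - \frac{33}{16} \approx -2.0625$)
$m = \frac{63}{4}$ ($m = - 252 \left(- \frac{33}{16} + 2 \cdot 10 \frac{1}{8 + 2}\right) = - 252 \left(- \frac{33}{16} + 2 \cdot 10 \cdot \frac{1}{10}\right) = - 252 \left(- \frac{33}{16} + 2\right) = \left(-252\right) \left(- \frac{1}{16}\right) = \frac{63}{4} \approx 15.75$)
$m + C = \frac{63}{4} - 38705 = - \frac{154757}{4}$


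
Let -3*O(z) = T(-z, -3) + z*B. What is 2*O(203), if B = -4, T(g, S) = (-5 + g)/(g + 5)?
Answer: 160568/297 ≈ 540.63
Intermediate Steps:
T(g, S) = (-5 + g)/(5 + g)
O(z) = 4*z/3 - (-5 - z)/(3*(5 - z)) (O(z) = -((-5 - z)/(5 - z) + z*(-4))/3 = -((-5 - z)/(5 - z) - 4*z)/3 = -(-4*z + (-5 - z)/(5 - z))/3 = 4*z/3 - (-5 - z)/(3*(5 - z)))
2*O(203) = 2*((-5 - 1*203 + 4*203*(-5 + 203))/(3*(-5 + 203))) = 2*((1/3)*(-5 - 203 + 4*203*198)/198) = 2*((1/3)*(1/198)*(-5 - 203 + 160776)) = 2*((1/3)*(1/198)*160568) = 2*(80284/297) = 160568/297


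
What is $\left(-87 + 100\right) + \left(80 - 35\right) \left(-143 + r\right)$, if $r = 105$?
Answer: $-1697$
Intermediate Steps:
$\left(-87 + 100\right) + \left(80 - 35\right) \left(-143 + r\right) = \left(-87 + 100\right) + \left(80 - 35\right) \left(-143 + 105\right) = 13 + 45 \left(-38\right) = 13 - 1710 = -1697$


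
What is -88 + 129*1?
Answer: 41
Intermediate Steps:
-88 + 129*1 = -88 + 129 = 41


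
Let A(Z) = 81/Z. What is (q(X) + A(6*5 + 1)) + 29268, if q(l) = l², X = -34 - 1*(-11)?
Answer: 923788/31 ≈ 29800.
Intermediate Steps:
X = -23 (X = -34 + 11 = -23)
(q(X) + A(6*5 + 1)) + 29268 = ((-23)² + 81/(6*5 + 1)) + 29268 = (529 + 81/(30 + 1)) + 29268 = (529 + 81/31) + 29268 = 16480/31 + 29268 = 923788/31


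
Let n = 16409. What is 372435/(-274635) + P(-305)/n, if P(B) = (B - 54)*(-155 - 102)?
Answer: 1281824206/300432381 ≈ 4.2666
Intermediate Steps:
P(B) = 13878 - 257*B (P(B) = (-54 + B)*(-257) = 13878 - 257*B)
372435/(-274635) + P(-305)/n = 372435/(-274635) + (13878 - 257*(-305))/16409 = 372435*(-1/274635) + (13878 + 78385)*(1/16409) = -24829/18309 + 92263*(1/16409) = -24829/18309 + 92263/16409 = 1281824206/300432381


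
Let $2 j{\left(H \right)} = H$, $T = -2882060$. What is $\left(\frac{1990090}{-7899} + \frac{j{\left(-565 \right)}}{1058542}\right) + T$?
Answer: $- \frac{48200460222063455}{16722846516} \approx -2.8823 \cdot 10^{6}$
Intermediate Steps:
$j{\left(H \right)} = \frac{H}{2}$
$\left(\frac{1990090}{-7899} + \frac{j{\left(-565 \right)}}{1058542}\right) + T = \left(\frac{1990090}{-7899} + \frac{\frac{1}{2} \left(-565\right)}{1058542}\right) - 2882060 = \left(1990090 \left(- \frac{1}{7899}\right) - \frac{565}{2117084}\right) - 2882060 = \left(- \frac{1990090}{7899} - \frac{565}{2117084}\right) - 2882060 = - \frac{4213192160495}{16722846516} - 2882060 = - \frac{48200460222063455}{16722846516}$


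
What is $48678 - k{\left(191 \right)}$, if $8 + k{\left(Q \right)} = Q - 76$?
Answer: $48571$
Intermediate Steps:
$k{\left(Q \right)} = -84 + Q$ ($k{\left(Q \right)} = -8 + \left(Q - 76\right) = -8 + \left(-76 + Q\right) = -84 + Q$)
$48678 - k{\left(191 \right)} = 48678 - \left(-84 + 191\right) = 48678 - 107 = 48571$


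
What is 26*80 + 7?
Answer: 2087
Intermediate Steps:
26*80 + 7 = 2080 + 7 = 2087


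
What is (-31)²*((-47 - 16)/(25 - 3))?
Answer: -60543/22 ≈ -2752.0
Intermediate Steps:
(-31)²*((-47 - 16)/(25 - 3)) = 961*(-63/22) = -60543/22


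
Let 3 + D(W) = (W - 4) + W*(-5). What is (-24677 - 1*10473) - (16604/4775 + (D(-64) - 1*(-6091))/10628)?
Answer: -446005886453/12687175 ≈ -35154.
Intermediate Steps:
D(W) = -7 - 4*W (D(W) = -3 + ((W - 4) + W*(-5)) = -3 + ((-4 + W) - 5*W) = -3 + (-4 - 4*W) = -7 - 4*W)
(-24677 - 1*10473) - (16604/4775 + (D(-64) - 1*(-6091))/10628) = (-24677 - 1*10473) - (16604/4775 + ((-7 - 4*(-64)) - 1*(-6091))/10628) = (-24677 - 10473) - (16604*(1/4775) + ((-7 + 256) + 6091)*(1/10628)) = -35150 - (16604/4775 + (249 + 6091)*(1/10628)) = -35150 - (16604/4775 + 6340*(1/10628)) = -35150 - (16604/4775 + 1585/2657) = -35150 - 1*51685203/12687175 = -35150 - 51685203/12687175 = -446005886453/12687175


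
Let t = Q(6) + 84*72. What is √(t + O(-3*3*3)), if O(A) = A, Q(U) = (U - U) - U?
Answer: √6015 ≈ 77.556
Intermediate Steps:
Q(U) = -U (Q(U) = 0 - U = -U)
t = 6042 (t = -1*6 + 84*72 = -6 + 6048 = 6042)
√(t + O(-3*3*3)) = √(6042 - 3*3*3) = √(6042 - 9*3) = √(6042 - 27) = √6015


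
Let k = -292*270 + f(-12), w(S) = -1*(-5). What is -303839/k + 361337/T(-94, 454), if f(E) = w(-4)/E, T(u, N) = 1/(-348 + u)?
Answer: -151100134269022/946085 ≈ -1.5971e+8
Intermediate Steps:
w(S) = 5
f(E) = 5/E
k = -946085/12 (k = -292*270 + 5/(-12) = -78840 + 5*(-1/12) = -78840 - 5/12 = -946085/12 ≈ -78840.)
-303839/k + 361337/T(-94, 454) = -303839/(-946085/12) + 361337/(1/(-348 - 94)) = -303839*(-12/946085) + 361337/(1/(-442)) = 3646068/946085 + 361337/(-1/442) = 3646068/946085 + 361337*(-442) = 3646068/946085 - 159710954 = -151100134269022/946085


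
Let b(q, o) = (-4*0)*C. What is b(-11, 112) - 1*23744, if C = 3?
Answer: -23744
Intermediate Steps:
b(q, o) = 0 (b(q, o) = -4*0*3 = 0*3 = 0)
b(-11, 112) - 1*23744 = 0 - 1*23744 = 0 - 23744 = -23744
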